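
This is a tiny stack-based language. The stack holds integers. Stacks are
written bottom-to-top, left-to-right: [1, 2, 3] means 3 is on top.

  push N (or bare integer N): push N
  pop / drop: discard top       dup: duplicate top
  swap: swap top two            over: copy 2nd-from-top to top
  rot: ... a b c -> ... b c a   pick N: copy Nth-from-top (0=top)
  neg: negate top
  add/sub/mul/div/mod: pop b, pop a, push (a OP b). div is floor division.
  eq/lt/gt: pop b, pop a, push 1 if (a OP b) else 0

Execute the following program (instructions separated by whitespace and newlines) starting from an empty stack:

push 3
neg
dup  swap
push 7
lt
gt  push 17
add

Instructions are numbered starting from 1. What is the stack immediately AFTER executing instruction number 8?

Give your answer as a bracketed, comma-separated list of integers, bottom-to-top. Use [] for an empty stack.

Step 1 ('push 3'): [3]
Step 2 ('neg'): [-3]
Step 3 ('dup'): [-3, -3]
Step 4 ('swap'): [-3, -3]
Step 5 ('push 7'): [-3, -3, 7]
Step 6 ('lt'): [-3, 1]
Step 7 ('gt'): [0]
Step 8 ('push 17'): [0, 17]

Answer: [0, 17]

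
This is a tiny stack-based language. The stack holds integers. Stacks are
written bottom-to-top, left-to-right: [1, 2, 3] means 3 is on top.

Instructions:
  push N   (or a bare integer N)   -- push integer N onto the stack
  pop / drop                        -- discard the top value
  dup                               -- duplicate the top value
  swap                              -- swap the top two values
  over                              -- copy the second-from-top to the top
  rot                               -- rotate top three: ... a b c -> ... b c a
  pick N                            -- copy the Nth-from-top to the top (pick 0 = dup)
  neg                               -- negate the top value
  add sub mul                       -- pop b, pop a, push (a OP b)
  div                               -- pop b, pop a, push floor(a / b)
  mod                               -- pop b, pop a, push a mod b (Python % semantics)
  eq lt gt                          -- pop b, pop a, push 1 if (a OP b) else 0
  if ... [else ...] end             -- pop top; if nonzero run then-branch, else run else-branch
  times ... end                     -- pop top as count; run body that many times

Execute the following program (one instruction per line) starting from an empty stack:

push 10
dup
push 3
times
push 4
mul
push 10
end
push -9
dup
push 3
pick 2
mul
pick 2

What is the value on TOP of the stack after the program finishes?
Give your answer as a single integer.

After 'push 10': [10]
After 'dup': [10, 10]
After 'push 3': [10, 10, 3]
After 'times': [10, 10]
After 'push 4': [10, 10, 4]
After 'mul': [10, 40]
After 'push 10': [10, 40, 10]
After 'push 4': [10, 40, 10, 4]
After 'mul': [10, 40, 40]
After 'push 10': [10, 40, 40, 10]
After 'push 4': [10, 40, 40, 10, 4]
After 'mul': [10, 40, 40, 40]
After 'push 10': [10, 40, 40, 40, 10]
After 'push -9': [10, 40, 40, 40, 10, -9]
After 'dup': [10, 40, 40, 40, 10, -9, -9]
After 'push 3': [10, 40, 40, 40, 10, -9, -9, 3]
After 'pick 2': [10, 40, 40, 40, 10, -9, -9, 3, -9]
After 'mul': [10, 40, 40, 40, 10, -9, -9, -27]
After 'pick 2': [10, 40, 40, 40, 10, -9, -9, -27, -9]

Answer: -9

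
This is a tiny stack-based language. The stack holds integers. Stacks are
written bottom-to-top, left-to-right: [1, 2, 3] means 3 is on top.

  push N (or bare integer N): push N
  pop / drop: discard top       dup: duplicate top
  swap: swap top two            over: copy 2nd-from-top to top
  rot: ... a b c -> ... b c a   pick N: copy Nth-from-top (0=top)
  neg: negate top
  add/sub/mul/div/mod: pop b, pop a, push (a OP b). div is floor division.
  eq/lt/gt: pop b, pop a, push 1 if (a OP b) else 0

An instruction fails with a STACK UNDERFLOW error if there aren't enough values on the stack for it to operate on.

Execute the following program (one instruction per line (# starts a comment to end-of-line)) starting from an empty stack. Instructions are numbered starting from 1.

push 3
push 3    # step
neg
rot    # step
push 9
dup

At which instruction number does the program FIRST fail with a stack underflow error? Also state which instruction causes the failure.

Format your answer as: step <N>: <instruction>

Step 1 ('push 3'): stack = [3], depth = 1
Step 2 ('push 3'): stack = [3, 3], depth = 2
Step 3 ('neg'): stack = [3, -3], depth = 2
Step 4 ('rot'): needs 3 value(s) but depth is 2 — STACK UNDERFLOW

Answer: step 4: rot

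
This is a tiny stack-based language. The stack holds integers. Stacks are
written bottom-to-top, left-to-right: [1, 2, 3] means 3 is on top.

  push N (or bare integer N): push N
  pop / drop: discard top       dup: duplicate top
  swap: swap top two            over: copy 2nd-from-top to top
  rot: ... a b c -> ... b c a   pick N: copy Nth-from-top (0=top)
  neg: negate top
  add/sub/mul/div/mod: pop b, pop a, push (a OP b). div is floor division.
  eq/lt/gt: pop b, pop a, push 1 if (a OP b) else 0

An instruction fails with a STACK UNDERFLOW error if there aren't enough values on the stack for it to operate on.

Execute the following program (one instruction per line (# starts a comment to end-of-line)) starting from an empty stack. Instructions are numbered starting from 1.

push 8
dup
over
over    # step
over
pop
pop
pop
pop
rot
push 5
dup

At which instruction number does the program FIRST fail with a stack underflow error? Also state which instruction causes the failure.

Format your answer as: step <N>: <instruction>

Answer: step 10: rot

Derivation:
Step 1 ('push 8'): stack = [8], depth = 1
Step 2 ('dup'): stack = [8, 8], depth = 2
Step 3 ('over'): stack = [8, 8, 8], depth = 3
Step 4 ('over'): stack = [8, 8, 8, 8], depth = 4
Step 5 ('over'): stack = [8, 8, 8, 8, 8], depth = 5
Step 6 ('pop'): stack = [8, 8, 8, 8], depth = 4
Step 7 ('pop'): stack = [8, 8, 8], depth = 3
Step 8 ('pop'): stack = [8, 8], depth = 2
Step 9 ('pop'): stack = [8], depth = 1
Step 10 ('rot'): needs 3 value(s) but depth is 1 — STACK UNDERFLOW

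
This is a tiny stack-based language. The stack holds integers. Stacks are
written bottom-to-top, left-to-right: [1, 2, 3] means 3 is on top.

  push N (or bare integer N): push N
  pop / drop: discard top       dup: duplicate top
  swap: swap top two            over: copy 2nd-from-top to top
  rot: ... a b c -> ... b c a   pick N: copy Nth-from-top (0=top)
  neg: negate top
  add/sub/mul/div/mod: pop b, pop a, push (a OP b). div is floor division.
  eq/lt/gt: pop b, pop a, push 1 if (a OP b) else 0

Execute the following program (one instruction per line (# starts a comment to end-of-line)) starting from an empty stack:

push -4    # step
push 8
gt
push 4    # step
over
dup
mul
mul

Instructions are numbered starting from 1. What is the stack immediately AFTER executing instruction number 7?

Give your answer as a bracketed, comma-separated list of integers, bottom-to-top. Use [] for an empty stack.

Answer: [0, 4, 0]

Derivation:
Step 1 ('push -4'): [-4]
Step 2 ('push 8'): [-4, 8]
Step 3 ('gt'): [0]
Step 4 ('push 4'): [0, 4]
Step 5 ('over'): [0, 4, 0]
Step 6 ('dup'): [0, 4, 0, 0]
Step 7 ('mul'): [0, 4, 0]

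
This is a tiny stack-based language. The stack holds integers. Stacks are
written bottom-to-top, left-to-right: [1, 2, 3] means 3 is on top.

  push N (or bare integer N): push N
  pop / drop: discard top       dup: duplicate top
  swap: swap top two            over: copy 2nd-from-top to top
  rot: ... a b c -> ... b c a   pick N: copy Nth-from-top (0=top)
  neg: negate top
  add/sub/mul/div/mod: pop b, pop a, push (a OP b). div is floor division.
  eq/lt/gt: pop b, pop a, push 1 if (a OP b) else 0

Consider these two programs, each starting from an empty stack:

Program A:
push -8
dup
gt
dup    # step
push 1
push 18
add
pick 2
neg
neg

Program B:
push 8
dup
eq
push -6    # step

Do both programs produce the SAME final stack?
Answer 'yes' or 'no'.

Answer: no

Derivation:
Program A trace:
  After 'push -8': [-8]
  After 'dup': [-8, -8]
  After 'gt': [0]
  After 'dup': [0, 0]
  After 'push 1': [0, 0, 1]
  After 'push 18': [0, 0, 1, 18]
  After 'add': [0, 0, 19]
  After 'pick 2': [0, 0, 19, 0]
  After 'neg': [0, 0, 19, 0]
  After 'neg': [0, 0, 19, 0]
Program A final stack: [0, 0, 19, 0]

Program B trace:
  After 'push 8': [8]
  After 'dup': [8, 8]
  After 'eq': [1]
  After 'push -6': [1, -6]
Program B final stack: [1, -6]
Same: no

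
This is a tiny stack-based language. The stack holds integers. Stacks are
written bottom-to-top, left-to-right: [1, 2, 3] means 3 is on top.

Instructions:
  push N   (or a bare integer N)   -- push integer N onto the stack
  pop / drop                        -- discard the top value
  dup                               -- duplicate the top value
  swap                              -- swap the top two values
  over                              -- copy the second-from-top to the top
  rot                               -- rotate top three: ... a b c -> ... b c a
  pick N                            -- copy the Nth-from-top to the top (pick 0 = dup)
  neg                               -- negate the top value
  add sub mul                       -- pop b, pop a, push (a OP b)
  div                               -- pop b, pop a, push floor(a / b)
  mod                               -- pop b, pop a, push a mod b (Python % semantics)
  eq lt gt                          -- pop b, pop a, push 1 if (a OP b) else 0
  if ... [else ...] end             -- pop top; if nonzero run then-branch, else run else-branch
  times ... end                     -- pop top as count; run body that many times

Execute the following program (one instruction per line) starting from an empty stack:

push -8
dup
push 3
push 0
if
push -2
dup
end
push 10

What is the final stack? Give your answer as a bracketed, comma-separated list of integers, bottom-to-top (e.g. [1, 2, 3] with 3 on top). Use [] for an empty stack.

After 'push -8': [-8]
After 'dup': [-8, -8]
After 'push 3': [-8, -8, 3]
After 'push 0': [-8, -8, 3, 0]
After 'if': [-8, -8, 3]
After 'push 10': [-8, -8, 3, 10]

Answer: [-8, -8, 3, 10]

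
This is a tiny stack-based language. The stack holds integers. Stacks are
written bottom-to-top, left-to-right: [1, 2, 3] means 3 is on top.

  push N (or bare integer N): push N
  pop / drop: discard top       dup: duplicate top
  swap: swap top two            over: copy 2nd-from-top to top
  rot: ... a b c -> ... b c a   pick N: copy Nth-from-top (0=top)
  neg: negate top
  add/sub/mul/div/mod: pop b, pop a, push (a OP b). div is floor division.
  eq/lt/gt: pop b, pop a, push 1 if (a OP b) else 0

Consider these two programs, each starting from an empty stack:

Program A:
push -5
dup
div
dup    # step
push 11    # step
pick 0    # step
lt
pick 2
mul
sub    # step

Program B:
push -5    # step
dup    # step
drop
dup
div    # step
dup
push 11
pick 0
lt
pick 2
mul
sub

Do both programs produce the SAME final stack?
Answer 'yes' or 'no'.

Answer: yes

Derivation:
Program A trace:
  After 'push -5': [-5]
  After 'dup': [-5, -5]
  After 'div': [1]
  After 'dup': [1, 1]
  After 'push 11': [1, 1, 11]
  After 'pick 0': [1, 1, 11, 11]
  After 'lt': [1, 1, 0]
  After 'pick 2': [1, 1, 0, 1]
  After 'mul': [1, 1, 0]
  After 'sub': [1, 1]
Program A final stack: [1, 1]

Program B trace:
  After 'push -5': [-5]
  After 'dup': [-5, -5]
  After 'drop': [-5]
  After 'dup': [-5, -5]
  After 'div': [1]
  After 'dup': [1, 1]
  After 'push 11': [1, 1, 11]
  After 'pick 0': [1, 1, 11, 11]
  After 'lt': [1, 1, 0]
  After 'pick 2': [1, 1, 0, 1]
  After 'mul': [1, 1, 0]
  After 'sub': [1, 1]
Program B final stack: [1, 1]
Same: yes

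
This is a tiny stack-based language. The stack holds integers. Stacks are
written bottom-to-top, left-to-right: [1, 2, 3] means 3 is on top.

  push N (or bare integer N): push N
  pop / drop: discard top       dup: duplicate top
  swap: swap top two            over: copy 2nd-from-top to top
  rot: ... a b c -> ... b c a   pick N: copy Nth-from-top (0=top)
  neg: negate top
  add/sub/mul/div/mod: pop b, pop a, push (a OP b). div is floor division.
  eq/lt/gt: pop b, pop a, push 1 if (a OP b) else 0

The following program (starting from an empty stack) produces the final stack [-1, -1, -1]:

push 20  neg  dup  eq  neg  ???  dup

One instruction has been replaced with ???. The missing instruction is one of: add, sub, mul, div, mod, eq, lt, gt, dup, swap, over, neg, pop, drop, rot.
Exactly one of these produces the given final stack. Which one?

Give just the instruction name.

Answer: dup

Derivation:
Stack before ???: [-1]
Stack after ???:  [-1, -1]
The instruction that transforms [-1] -> [-1, -1] is: dup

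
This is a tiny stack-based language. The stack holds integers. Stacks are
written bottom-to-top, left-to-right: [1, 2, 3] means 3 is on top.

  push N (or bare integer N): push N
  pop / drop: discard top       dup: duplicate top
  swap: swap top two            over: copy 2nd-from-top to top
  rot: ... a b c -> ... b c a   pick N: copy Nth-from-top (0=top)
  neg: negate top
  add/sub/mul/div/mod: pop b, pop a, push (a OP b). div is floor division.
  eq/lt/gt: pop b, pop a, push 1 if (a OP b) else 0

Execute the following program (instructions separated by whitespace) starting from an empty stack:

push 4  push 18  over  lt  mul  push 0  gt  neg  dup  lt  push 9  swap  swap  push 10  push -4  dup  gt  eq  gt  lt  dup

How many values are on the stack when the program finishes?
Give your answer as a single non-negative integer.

Answer: 2

Derivation:
After 'push 4': stack = [4] (depth 1)
After 'push 18': stack = [4, 18] (depth 2)
After 'over': stack = [4, 18, 4] (depth 3)
After 'lt': stack = [4, 0] (depth 2)
After 'mul': stack = [0] (depth 1)
After 'push 0': stack = [0, 0] (depth 2)
After 'gt': stack = [0] (depth 1)
After 'neg': stack = [0] (depth 1)
After 'dup': stack = [0, 0] (depth 2)
After 'lt': stack = [0] (depth 1)
  ...
After 'swap': stack = [9, 0] (depth 2)
After 'swap': stack = [0, 9] (depth 2)
After 'push 10': stack = [0, 9, 10] (depth 3)
After 'push -4': stack = [0, 9, 10, -4] (depth 4)
After 'dup': stack = [0, 9, 10, -4, -4] (depth 5)
After 'gt': stack = [0, 9, 10, 0] (depth 4)
After 'eq': stack = [0, 9, 0] (depth 3)
After 'gt': stack = [0, 1] (depth 2)
After 'lt': stack = [1] (depth 1)
After 'dup': stack = [1, 1] (depth 2)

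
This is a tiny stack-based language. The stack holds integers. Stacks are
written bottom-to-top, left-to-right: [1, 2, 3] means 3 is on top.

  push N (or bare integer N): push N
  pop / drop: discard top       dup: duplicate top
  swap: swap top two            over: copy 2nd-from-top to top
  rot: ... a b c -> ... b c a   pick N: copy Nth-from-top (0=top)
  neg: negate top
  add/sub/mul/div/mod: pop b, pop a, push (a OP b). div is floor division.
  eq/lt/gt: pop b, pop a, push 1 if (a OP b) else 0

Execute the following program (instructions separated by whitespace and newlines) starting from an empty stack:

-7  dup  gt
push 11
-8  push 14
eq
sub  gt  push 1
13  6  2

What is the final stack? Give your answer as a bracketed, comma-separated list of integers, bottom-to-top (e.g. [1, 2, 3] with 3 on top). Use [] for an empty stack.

After 'push -7': [-7]
After 'dup': [-7, -7]
After 'gt': [0]
After 'push 11': [0, 11]
After 'push -8': [0, 11, -8]
After 'push 14': [0, 11, -8, 14]
After 'eq': [0, 11, 0]
After 'sub': [0, 11]
After 'gt': [0]
After 'push 1': [0, 1]
After 'push 13': [0, 1, 13]
After 'push 6': [0, 1, 13, 6]
After 'push 2': [0, 1, 13, 6, 2]

Answer: [0, 1, 13, 6, 2]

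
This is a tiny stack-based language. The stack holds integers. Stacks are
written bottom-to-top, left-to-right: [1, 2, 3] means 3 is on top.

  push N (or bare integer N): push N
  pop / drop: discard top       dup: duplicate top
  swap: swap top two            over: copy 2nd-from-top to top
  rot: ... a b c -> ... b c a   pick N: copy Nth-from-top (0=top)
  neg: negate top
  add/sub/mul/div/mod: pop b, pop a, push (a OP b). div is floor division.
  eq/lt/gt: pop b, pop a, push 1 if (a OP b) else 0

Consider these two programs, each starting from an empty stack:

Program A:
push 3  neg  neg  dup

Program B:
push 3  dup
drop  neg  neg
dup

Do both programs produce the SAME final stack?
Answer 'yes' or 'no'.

Program A trace:
  After 'push 3': [3]
  After 'neg': [-3]
  After 'neg': [3]
  After 'dup': [3, 3]
Program A final stack: [3, 3]

Program B trace:
  After 'push 3': [3]
  After 'dup': [3, 3]
  After 'drop': [3]
  After 'neg': [-3]
  After 'neg': [3]
  After 'dup': [3, 3]
Program B final stack: [3, 3]
Same: yes

Answer: yes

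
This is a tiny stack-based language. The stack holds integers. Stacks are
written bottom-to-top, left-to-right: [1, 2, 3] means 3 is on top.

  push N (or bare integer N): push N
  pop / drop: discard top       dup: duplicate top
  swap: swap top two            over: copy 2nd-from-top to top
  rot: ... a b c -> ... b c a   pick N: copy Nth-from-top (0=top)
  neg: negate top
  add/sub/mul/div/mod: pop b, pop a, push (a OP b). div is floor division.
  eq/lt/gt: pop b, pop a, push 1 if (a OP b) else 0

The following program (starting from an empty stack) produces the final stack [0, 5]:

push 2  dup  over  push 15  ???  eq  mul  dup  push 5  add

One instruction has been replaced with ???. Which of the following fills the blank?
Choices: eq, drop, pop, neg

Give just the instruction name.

Answer: eq

Derivation:
Stack before ???: [2, 2, 2, 15]
Stack after ???:  [2, 2, 0]
Checking each choice:
  eq: MATCH
  drop: produces [2, 7]
  pop: produces [2, 7]
  neg: produces [2, 0, 5]


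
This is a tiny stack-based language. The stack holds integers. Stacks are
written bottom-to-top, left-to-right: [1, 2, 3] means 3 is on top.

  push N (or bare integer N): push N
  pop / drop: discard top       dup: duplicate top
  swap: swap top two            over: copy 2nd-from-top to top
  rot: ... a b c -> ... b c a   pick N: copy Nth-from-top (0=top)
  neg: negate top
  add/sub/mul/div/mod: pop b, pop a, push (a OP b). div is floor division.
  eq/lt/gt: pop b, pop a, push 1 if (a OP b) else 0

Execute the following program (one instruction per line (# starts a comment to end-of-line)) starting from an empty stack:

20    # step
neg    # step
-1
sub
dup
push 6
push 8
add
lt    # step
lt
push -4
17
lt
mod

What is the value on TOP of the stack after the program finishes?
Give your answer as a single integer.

Answer: 0

Derivation:
After 'push 20': [20]
After 'neg': [-20]
After 'push -1': [-20, -1]
After 'sub': [-19]
After 'dup': [-19, -19]
After 'push 6': [-19, -19, 6]
After 'push 8': [-19, -19, 6, 8]
After 'add': [-19, -19, 14]
After 'lt': [-19, 1]
After 'lt': [1]
After 'push -4': [1, -4]
After 'push 17': [1, -4, 17]
After 'lt': [1, 1]
After 'mod': [0]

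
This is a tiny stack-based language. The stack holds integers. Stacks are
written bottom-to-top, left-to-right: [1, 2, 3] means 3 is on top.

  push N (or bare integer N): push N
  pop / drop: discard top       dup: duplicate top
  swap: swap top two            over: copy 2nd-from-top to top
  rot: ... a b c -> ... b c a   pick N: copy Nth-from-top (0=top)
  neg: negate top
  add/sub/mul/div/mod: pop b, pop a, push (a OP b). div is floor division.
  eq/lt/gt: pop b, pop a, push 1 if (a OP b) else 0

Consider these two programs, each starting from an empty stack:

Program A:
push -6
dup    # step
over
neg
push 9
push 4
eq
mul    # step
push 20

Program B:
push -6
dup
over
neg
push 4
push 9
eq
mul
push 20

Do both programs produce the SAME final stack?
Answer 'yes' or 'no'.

Answer: yes

Derivation:
Program A trace:
  After 'push -6': [-6]
  After 'dup': [-6, -6]
  After 'over': [-6, -6, -6]
  After 'neg': [-6, -6, 6]
  After 'push 9': [-6, -6, 6, 9]
  After 'push 4': [-6, -6, 6, 9, 4]
  After 'eq': [-6, -6, 6, 0]
  After 'mul': [-6, -6, 0]
  After 'push 20': [-6, -6, 0, 20]
Program A final stack: [-6, -6, 0, 20]

Program B trace:
  After 'push -6': [-6]
  After 'dup': [-6, -6]
  After 'over': [-6, -6, -6]
  After 'neg': [-6, -6, 6]
  After 'push 4': [-6, -6, 6, 4]
  After 'push 9': [-6, -6, 6, 4, 9]
  After 'eq': [-6, -6, 6, 0]
  After 'mul': [-6, -6, 0]
  After 'push 20': [-6, -6, 0, 20]
Program B final stack: [-6, -6, 0, 20]
Same: yes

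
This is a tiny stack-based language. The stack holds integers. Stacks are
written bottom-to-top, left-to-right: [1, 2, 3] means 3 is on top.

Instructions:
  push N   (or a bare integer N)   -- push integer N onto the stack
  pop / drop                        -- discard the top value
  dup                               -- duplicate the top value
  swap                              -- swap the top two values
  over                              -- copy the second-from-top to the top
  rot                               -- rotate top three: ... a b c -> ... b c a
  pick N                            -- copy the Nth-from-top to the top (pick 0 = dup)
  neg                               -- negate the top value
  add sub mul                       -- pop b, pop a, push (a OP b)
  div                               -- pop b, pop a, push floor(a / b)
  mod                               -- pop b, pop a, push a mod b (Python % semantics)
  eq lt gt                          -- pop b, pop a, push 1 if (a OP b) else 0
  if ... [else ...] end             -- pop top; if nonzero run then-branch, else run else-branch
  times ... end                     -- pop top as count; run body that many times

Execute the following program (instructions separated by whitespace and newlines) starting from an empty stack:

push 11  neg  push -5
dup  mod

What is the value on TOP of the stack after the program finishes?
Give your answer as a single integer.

Answer: 0

Derivation:
After 'push 11': [11]
After 'neg': [-11]
After 'push -5': [-11, -5]
After 'dup': [-11, -5, -5]
After 'mod': [-11, 0]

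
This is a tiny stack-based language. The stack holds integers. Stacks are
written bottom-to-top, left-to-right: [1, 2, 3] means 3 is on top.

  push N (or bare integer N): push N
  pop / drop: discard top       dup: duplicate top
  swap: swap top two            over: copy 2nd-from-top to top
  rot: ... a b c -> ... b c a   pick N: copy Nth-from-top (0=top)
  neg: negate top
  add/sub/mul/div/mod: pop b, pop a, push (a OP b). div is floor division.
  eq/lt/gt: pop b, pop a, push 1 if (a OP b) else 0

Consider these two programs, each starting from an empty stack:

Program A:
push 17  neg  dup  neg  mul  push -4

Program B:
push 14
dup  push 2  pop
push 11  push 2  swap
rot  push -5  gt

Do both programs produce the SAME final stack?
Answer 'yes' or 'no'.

Program A trace:
  After 'push 17': [17]
  After 'neg': [-17]
  After 'dup': [-17, -17]
  After 'neg': [-17, 17]
  After 'mul': [-289]
  After 'push -4': [-289, -4]
Program A final stack: [-289, -4]

Program B trace:
  After 'push 14': [14]
  After 'dup': [14, 14]
  After 'push 2': [14, 14, 2]
  After 'pop': [14, 14]
  After 'push 11': [14, 14, 11]
  After 'push 2': [14, 14, 11, 2]
  After 'swap': [14, 14, 2, 11]
  After 'rot': [14, 2, 11, 14]
  After 'push -5': [14, 2, 11, 14, -5]
  After 'gt': [14, 2, 11, 1]
Program B final stack: [14, 2, 11, 1]
Same: no

Answer: no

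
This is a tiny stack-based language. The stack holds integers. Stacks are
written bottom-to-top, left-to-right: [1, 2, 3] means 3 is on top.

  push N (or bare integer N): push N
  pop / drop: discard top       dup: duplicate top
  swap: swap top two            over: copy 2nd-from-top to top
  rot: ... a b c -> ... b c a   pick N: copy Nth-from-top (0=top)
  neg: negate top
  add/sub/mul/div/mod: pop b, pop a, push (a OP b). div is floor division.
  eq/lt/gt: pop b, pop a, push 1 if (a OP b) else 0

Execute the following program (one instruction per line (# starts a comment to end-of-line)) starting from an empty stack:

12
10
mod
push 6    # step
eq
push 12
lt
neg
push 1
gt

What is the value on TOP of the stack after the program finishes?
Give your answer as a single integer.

Answer: 0

Derivation:
After 'push 12': [12]
After 'push 10': [12, 10]
After 'mod': [2]
After 'push 6': [2, 6]
After 'eq': [0]
After 'push 12': [0, 12]
After 'lt': [1]
After 'neg': [-1]
After 'push 1': [-1, 1]
After 'gt': [0]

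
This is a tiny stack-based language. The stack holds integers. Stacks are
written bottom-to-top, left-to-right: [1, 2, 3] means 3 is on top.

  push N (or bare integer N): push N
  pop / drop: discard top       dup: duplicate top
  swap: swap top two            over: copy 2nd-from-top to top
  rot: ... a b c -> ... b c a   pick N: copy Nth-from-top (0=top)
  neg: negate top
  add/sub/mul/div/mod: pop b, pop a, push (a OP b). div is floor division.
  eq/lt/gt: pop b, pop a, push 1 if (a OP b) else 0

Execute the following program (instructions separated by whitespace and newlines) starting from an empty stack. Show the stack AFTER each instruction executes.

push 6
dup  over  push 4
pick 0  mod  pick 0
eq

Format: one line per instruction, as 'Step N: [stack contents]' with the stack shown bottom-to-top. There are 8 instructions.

Step 1: [6]
Step 2: [6, 6]
Step 3: [6, 6, 6]
Step 4: [6, 6, 6, 4]
Step 5: [6, 6, 6, 4, 4]
Step 6: [6, 6, 6, 0]
Step 7: [6, 6, 6, 0, 0]
Step 8: [6, 6, 6, 1]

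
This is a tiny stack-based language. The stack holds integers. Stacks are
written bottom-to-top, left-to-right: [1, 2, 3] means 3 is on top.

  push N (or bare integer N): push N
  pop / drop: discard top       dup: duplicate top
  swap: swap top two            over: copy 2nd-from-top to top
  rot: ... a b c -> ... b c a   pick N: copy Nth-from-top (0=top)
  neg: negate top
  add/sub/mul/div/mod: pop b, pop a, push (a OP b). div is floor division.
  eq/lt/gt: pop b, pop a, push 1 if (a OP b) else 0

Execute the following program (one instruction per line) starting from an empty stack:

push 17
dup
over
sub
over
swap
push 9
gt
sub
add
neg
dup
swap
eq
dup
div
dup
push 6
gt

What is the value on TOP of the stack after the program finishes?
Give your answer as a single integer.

After 'push 17': [17]
After 'dup': [17, 17]
After 'over': [17, 17, 17]
After 'sub': [17, 0]
After 'over': [17, 0, 17]
After 'swap': [17, 17, 0]
After 'push 9': [17, 17, 0, 9]
After 'gt': [17, 17, 0]
After 'sub': [17, 17]
After 'add': [34]
After 'neg': [-34]
After 'dup': [-34, -34]
After 'swap': [-34, -34]
After 'eq': [1]
After 'dup': [1, 1]
After 'div': [1]
After 'dup': [1, 1]
After 'push 6': [1, 1, 6]
After 'gt': [1, 0]

Answer: 0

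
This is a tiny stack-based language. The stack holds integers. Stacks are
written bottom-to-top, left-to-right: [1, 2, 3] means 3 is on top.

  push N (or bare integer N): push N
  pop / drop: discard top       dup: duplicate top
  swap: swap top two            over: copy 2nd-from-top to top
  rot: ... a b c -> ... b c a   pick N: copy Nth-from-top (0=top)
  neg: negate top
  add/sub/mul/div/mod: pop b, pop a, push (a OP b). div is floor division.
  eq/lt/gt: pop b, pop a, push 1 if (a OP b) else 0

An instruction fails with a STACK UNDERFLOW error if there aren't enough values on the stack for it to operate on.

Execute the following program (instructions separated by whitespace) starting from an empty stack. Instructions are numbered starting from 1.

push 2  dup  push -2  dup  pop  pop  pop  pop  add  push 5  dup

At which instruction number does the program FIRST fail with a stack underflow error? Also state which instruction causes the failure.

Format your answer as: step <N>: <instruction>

Answer: step 9: add

Derivation:
Step 1 ('push 2'): stack = [2], depth = 1
Step 2 ('dup'): stack = [2, 2], depth = 2
Step 3 ('push -2'): stack = [2, 2, -2], depth = 3
Step 4 ('dup'): stack = [2, 2, -2, -2], depth = 4
Step 5 ('pop'): stack = [2, 2, -2], depth = 3
Step 6 ('pop'): stack = [2, 2], depth = 2
Step 7 ('pop'): stack = [2], depth = 1
Step 8 ('pop'): stack = [], depth = 0
Step 9 ('add'): needs 2 value(s) but depth is 0 — STACK UNDERFLOW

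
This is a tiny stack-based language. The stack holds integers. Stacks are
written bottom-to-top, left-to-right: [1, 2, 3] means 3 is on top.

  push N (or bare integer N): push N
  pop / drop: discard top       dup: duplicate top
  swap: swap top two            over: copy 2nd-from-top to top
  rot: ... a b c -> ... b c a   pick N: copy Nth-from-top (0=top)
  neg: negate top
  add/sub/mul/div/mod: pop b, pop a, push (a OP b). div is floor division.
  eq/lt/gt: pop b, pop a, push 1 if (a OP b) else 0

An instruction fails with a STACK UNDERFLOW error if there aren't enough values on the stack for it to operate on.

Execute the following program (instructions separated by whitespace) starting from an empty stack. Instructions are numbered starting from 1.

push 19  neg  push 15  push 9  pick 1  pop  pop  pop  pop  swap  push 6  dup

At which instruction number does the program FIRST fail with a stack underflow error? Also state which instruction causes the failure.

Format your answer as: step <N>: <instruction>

Answer: step 10: swap

Derivation:
Step 1 ('push 19'): stack = [19], depth = 1
Step 2 ('neg'): stack = [-19], depth = 1
Step 3 ('push 15'): stack = [-19, 15], depth = 2
Step 4 ('push 9'): stack = [-19, 15, 9], depth = 3
Step 5 ('pick 1'): stack = [-19, 15, 9, 15], depth = 4
Step 6 ('pop'): stack = [-19, 15, 9], depth = 3
Step 7 ('pop'): stack = [-19, 15], depth = 2
Step 8 ('pop'): stack = [-19], depth = 1
Step 9 ('pop'): stack = [], depth = 0
Step 10 ('swap'): needs 2 value(s) but depth is 0 — STACK UNDERFLOW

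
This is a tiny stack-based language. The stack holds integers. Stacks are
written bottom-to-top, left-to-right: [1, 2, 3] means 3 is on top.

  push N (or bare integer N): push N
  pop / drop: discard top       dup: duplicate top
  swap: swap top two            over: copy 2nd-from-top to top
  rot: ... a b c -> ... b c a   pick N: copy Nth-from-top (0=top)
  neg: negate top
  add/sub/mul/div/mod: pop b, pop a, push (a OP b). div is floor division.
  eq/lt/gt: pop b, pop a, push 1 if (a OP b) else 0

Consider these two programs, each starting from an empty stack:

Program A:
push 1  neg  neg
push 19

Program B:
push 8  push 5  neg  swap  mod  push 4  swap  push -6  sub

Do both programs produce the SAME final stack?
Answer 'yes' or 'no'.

Program A trace:
  After 'push 1': [1]
  After 'neg': [-1]
  After 'neg': [1]
  After 'push 19': [1, 19]
Program A final stack: [1, 19]

Program B trace:
  After 'push 8': [8]
  After 'push 5': [8, 5]
  After 'neg': [8, -5]
  After 'swap': [-5, 8]
  After 'mod': [3]
  After 'push 4': [3, 4]
  After 'swap': [4, 3]
  After 'push -6': [4, 3, -6]
  After 'sub': [4, 9]
Program B final stack: [4, 9]
Same: no

Answer: no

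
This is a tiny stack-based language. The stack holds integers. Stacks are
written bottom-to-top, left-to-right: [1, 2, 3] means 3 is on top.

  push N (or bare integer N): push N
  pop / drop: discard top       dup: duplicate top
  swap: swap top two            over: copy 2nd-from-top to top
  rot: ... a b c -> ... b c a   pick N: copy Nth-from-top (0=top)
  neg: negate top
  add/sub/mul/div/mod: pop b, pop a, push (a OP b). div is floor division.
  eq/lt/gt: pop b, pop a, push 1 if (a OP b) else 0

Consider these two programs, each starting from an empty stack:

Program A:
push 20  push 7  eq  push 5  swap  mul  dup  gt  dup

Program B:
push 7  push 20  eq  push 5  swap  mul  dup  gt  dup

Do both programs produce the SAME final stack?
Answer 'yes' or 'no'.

Program A trace:
  After 'push 20': [20]
  After 'push 7': [20, 7]
  After 'eq': [0]
  After 'push 5': [0, 5]
  After 'swap': [5, 0]
  After 'mul': [0]
  After 'dup': [0, 0]
  After 'gt': [0]
  After 'dup': [0, 0]
Program A final stack: [0, 0]

Program B trace:
  After 'push 7': [7]
  After 'push 20': [7, 20]
  After 'eq': [0]
  After 'push 5': [0, 5]
  After 'swap': [5, 0]
  After 'mul': [0]
  After 'dup': [0, 0]
  After 'gt': [0]
  After 'dup': [0, 0]
Program B final stack: [0, 0]
Same: yes

Answer: yes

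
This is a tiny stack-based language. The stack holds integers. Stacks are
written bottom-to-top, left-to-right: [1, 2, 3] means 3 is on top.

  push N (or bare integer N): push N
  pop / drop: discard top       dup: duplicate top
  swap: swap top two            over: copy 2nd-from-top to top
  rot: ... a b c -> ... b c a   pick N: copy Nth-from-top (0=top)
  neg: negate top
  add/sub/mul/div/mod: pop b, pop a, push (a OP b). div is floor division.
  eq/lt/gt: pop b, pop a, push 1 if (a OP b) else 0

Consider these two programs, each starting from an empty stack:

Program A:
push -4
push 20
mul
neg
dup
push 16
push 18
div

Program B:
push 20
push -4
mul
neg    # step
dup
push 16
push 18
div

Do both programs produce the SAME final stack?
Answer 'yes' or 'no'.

Program A trace:
  After 'push -4': [-4]
  After 'push 20': [-4, 20]
  After 'mul': [-80]
  After 'neg': [80]
  After 'dup': [80, 80]
  After 'push 16': [80, 80, 16]
  After 'push 18': [80, 80, 16, 18]
  After 'div': [80, 80, 0]
Program A final stack: [80, 80, 0]

Program B trace:
  After 'push 20': [20]
  After 'push -4': [20, -4]
  After 'mul': [-80]
  After 'neg': [80]
  After 'dup': [80, 80]
  After 'push 16': [80, 80, 16]
  After 'push 18': [80, 80, 16, 18]
  After 'div': [80, 80, 0]
Program B final stack: [80, 80, 0]
Same: yes

Answer: yes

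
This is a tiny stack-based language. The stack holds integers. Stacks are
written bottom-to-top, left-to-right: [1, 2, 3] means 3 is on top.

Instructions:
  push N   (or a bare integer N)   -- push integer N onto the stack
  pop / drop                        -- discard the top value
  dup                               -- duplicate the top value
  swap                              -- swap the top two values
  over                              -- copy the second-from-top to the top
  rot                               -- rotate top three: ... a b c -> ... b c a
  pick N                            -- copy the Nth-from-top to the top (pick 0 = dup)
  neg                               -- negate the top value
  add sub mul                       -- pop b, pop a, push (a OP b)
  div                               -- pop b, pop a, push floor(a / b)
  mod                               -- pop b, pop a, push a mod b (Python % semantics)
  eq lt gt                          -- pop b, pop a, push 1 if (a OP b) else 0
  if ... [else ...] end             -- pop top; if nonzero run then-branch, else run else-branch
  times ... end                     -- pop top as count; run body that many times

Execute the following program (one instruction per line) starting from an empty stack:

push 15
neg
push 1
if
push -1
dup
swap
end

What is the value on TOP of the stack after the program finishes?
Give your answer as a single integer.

Answer: -1

Derivation:
After 'push 15': [15]
After 'neg': [-15]
After 'push 1': [-15, 1]
After 'if': [-15]
After 'push -1': [-15, -1]
After 'dup': [-15, -1, -1]
After 'swap': [-15, -1, -1]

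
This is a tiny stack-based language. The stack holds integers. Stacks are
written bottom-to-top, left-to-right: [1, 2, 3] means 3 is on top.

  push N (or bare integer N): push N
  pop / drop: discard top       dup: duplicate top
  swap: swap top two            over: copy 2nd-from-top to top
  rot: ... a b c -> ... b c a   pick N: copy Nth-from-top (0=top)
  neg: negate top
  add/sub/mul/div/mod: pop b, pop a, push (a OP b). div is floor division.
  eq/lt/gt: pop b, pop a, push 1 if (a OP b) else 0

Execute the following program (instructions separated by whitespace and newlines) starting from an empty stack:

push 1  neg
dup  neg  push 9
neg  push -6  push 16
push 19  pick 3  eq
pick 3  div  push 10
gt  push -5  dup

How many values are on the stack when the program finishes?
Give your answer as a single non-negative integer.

Answer: 8

Derivation:
After 'push 1': stack = [1] (depth 1)
After 'neg': stack = [-1] (depth 1)
After 'dup': stack = [-1, -1] (depth 2)
After 'neg': stack = [-1, 1] (depth 2)
After 'push 9': stack = [-1, 1, 9] (depth 3)
After 'neg': stack = [-1, 1, -9] (depth 3)
After 'push -6': stack = [-1, 1, -9, -6] (depth 4)
After 'push 16': stack = [-1, 1, -9, -6, 16] (depth 5)
After 'push 19': stack = [-1, 1, -9, -6, 16, 19] (depth 6)
After 'pick 3': stack = [-1, 1, -9, -6, 16, 19, -9] (depth 7)
After 'eq': stack = [-1, 1, -9, -6, 16, 0] (depth 6)
After 'pick 3': stack = [-1, 1, -9, -6, 16, 0, -9] (depth 7)
After 'div': stack = [-1, 1, -9, -6, 16, 0] (depth 6)
After 'push 10': stack = [-1, 1, -9, -6, 16, 0, 10] (depth 7)
After 'gt': stack = [-1, 1, -9, -6, 16, 0] (depth 6)
After 'push -5': stack = [-1, 1, -9, -6, 16, 0, -5] (depth 7)
After 'dup': stack = [-1, 1, -9, -6, 16, 0, -5, -5] (depth 8)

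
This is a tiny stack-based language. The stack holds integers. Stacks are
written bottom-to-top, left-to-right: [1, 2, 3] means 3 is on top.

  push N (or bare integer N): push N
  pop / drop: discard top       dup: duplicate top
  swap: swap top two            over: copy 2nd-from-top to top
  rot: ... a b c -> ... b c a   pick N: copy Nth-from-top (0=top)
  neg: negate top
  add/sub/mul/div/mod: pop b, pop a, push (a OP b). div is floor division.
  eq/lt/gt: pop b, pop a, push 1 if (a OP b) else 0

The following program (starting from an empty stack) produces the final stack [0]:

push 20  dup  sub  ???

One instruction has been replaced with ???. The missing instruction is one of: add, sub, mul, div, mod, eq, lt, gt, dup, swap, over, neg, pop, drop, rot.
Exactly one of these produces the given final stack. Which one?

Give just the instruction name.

Answer: neg

Derivation:
Stack before ???: [0]
Stack after ???:  [0]
The instruction that transforms [0] -> [0] is: neg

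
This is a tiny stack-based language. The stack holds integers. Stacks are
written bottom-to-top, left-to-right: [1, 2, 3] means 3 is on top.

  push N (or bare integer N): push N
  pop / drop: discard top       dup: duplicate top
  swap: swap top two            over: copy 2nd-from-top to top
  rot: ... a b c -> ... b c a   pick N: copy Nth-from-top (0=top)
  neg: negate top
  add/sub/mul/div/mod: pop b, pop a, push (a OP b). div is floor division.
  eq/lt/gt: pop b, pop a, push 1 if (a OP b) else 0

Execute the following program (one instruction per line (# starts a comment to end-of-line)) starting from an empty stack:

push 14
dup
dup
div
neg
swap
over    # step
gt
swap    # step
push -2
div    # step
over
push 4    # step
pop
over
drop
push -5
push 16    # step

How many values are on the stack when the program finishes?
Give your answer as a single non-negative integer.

After 'push 14': stack = [14] (depth 1)
After 'dup': stack = [14, 14] (depth 2)
After 'dup': stack = [14, 14, 14] (depth 3)
After 'div': stack = [14, 1] (depth 2)
After 'neg': stack = [14, -1] (depth 2)
After 'swap': stack = [-1, 14] (depth 2)
After 'over': stack = [-1, 14, -1] (depth 3)
After 'gt': stack = [-1, 1] (depth 2)
After 'swap': stack = [1, -1] (depth 2)
After 'push -2': stack = [1, -1, -2] (depth 3)
After 'div': stack = [1, 0] (depth 2)
After 'over': stack = [1, 0, 1] (depth 3)
After 'push 4': stack = [1, 0, 1, 4] (depth 4)
After 'pop': stack = [1, 0, 1] (depth 3)
After 'over': stack = [1, 0, 1, 0] (depth 4)
After 'drop': stack = [1, 0, 1] (depth 3)
After 'push -5': stack = [1, 0, 1, -5] (depth 4)
After 'push 16': stack = [1, 0, 1, -5, 16] (depth 5)

Answer: 5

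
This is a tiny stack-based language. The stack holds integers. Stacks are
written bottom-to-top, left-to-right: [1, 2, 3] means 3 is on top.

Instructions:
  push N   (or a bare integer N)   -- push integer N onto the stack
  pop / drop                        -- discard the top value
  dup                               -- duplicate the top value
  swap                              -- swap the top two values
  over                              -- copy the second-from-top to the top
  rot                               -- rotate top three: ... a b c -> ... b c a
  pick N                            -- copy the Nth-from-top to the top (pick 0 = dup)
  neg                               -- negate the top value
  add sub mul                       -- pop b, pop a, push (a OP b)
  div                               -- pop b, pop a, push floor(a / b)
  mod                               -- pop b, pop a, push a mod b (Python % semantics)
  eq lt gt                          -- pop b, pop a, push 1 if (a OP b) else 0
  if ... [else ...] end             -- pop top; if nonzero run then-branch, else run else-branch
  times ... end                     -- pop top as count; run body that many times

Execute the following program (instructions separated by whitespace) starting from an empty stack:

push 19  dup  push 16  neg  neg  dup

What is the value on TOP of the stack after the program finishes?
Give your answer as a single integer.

After 'push 19': [19]
After 'dup': [19, 19]
After 'push 16': [19, 19, 16]
After 'neg': [19, 19, -16]
After 'neg': [19, 19, 16]
After 'dup': [19, 19, 16, 16]

Answer: 16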